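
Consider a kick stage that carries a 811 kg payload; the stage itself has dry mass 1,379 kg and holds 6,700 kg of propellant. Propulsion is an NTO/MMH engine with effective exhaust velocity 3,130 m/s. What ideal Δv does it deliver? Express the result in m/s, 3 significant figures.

Δv ≈ 4390 m/s

m₀ = payload + dry + propellant = 811 + 1,379 + 6,700 = 8,890 kg.
m_f = payload + dry = 811 + 1,379 = 2,190 kg.
Rocket equation: Δv = v_e · ln(m₀/m_f) = 3130.0 × ln(4.059) = 3130.0 × 1.4010 ≈ 4385.2 m/s.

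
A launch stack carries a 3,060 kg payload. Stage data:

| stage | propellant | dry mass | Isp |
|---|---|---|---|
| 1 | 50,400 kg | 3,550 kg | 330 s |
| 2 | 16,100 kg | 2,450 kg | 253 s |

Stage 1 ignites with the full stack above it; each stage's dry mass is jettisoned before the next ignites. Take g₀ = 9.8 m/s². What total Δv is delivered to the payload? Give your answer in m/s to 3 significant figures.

Ignition mass of stage 1 = 50,400+3,550 + 16,100+2,450 + 3,060 = 75,560 kg.
Stage 1: m₀ = 75,560 kg, m_f = 75,560 − 50,400 = 25,160 kg; Δv = 330×9.8×ln(3.003) = 3234.0×1.0997 ≈ 3556 m/s.
Stage 2: m₀ = 21,610 kg, m_f = 21,610 − 16,100 = 5,510 kg; Δv = 253×9.8×ln(3.922) = 2479.4×1.3666 ≈ 3388 m/s.
Total Δv = 3556 + 3388 = 6944 m/s.

Δv ≈ 6940 m/s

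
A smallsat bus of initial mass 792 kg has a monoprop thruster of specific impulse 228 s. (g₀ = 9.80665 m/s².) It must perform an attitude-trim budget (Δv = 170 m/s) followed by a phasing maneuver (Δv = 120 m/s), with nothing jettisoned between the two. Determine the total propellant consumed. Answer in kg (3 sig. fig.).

v_e = Isp · g₀ = 228 × 9.80665 = 2235.9 m/s.
After the first burn: m = 792 × exp(−170/2235.9) = 792 × 0.92679 = 734.018 kg.
After the second burn: m = 734.018 × exp(−120/2235.9) = 734.018 × 0.94775 = 695.666 kg.
Total propellant = m₀ − m_final = 792 − 695.666 = 96.334 kg.

total propellant consumed ≈ 96.3 kg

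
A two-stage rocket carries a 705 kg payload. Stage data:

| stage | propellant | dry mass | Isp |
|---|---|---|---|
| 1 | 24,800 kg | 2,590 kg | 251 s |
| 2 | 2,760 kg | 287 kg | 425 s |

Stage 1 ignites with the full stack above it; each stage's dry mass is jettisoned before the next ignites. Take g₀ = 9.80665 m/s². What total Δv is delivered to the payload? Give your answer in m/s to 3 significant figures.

Δv ≈ 9460 m/s

Ignition mass of stage 1 = 24,800+2,590 + 2,760+287 + 705 = 31,142 kg.
Stage 1: m₀ = 31,142 kg, m_f = 31,142 − 24,800 = 6,342 kg; Δv = 251×9.80665×ln(4.91) = 2461.5×1.5914 ≈ 3917 m/s.
Stage 2: m₀ = 3,752 kg, m_f = 3,752 − 2,760 = 992 kg; Δv = 425×9.80665×ln(3.782) = 4167.8×1.3303 ≈ 5545 m/s.
Total Δv = 3917 + 5545 = 9462 m/s.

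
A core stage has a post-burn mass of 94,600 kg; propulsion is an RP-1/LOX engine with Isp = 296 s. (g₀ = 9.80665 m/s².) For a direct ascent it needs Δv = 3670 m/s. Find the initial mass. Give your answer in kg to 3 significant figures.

initial mass ≈ 335000 kg

v_e = Isp · g₀ = 296 × 9.80665 = 2902.8 m/s.
m₀/m_f = exp(Δv / v_e) = exp(3670 / 2902.8) = exp(1.2643) = 3.5406.
m₀ = m_f × 3.5406 = 94,600 × 3.5406 = 334,941 kg.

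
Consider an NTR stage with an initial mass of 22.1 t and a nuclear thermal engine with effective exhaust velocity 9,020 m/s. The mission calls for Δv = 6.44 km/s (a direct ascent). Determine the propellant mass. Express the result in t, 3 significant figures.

By the Tsiolkovsky rocket equation, m₀/m_f = exp(Δv / v_e) = exp(6440 / 9020.0) = exp(0.7140) = 2.0421.
m_f = 22.1 / 2.0421 = 10.8222 t, so propellant = m₀ − m_f = 22.1 − 10.8222 = 11.2778 t.

propellant mass ≈ 11.3 t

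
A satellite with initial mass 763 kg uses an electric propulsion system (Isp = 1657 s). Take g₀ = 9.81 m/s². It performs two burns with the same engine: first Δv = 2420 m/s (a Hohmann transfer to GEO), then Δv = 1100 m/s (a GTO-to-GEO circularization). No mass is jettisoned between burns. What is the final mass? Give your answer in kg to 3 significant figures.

v_e = Isp · g₀ = 1657 × 9.81 = 16255.2 m/s.
After the first burn: m = 763 × exp(−2420/16255.2) = 763 × 0.86168 = 657.462 kg.
After the second burn: m = 657.462 × exp(−1100/16255.2) = 657.462 × 0.93457 = 614.444 kg.

final mass ≈ 614 kg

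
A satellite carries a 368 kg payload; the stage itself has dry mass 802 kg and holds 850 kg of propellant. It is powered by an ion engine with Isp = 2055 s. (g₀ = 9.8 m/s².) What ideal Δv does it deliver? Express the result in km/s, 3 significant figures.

Δv ≈ 11.0 km/s

v_e = Isp · g₀ = 2055 × 9.8 = 20139.0 m/s.
m₀ = payload + dry + propellant = 368 + 802 + 850 = 2,020 kg.
m_f = payload + dry = 368 + 802 = 1,170 kg.
Rocket equation: Δv = v_e · ln(m₀/m_f) = 20139.0 × ln(1.726) = 20139.0 × 0.5461 ≈ 10997.8 m/s.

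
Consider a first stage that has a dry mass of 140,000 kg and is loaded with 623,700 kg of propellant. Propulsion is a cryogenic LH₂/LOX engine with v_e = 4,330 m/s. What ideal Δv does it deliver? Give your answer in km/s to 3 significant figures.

Δv ≈ 7.35 km/s

m₀ = m_dry + m_prop = 140,000 + 623,700 = 763,700 kg.
Δv = v_e · ln(m₀/m_f) = 4330.0 × ln(5.455) = 4330.0 × 1.6965 ≈ 7346.0 m/s.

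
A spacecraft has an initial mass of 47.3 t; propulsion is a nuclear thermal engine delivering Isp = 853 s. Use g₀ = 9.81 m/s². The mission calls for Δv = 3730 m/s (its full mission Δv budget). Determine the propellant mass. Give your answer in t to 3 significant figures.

v_e = Isp · g₀ = 853 × 9.81 = 8367.9 m/s.
By the Tsiolkovsky rocket equation, m₀/m_f = exp(Δv / v_e) = exp(3730 / 8367.9) = exp(0.4457) = 1.5617.
m_f = 47.3 / 1.5617 = 30.2875 t, so propellant = m₀ − m_f = 47.3 − 30.2875 = 17.0125 t.

propellant mass ≈ 17.0 t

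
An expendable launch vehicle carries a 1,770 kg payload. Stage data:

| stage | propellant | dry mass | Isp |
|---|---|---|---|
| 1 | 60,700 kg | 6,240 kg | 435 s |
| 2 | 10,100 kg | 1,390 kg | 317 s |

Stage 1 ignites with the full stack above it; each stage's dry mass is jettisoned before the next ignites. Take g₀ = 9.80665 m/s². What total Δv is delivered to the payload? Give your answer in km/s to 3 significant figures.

Ignition mass of stage 1 = 60,700+6,240 + 10,100+1,390 + 1,770 = 80,200 kg.
Stage 1: m₀ = 80,200 kg, m_f = 80,200 − 60,700 = 19,500 kg; Δv = 435×9.80665×ln(4.113) = 4265.9×1.4141 ≈ 6032 m/s.
Stage 2: m₀ = 13,260 kg, m_f = 13,260 − 10,100 = 3,160 kg; Δv = 317×9.80665×ln(4.196) = 3108.7×1.4342 ≈ 4458 m/s.
Total Δv = 6032 + 4458 = 10490 m/s.

Δv ≈ 10.5 km/s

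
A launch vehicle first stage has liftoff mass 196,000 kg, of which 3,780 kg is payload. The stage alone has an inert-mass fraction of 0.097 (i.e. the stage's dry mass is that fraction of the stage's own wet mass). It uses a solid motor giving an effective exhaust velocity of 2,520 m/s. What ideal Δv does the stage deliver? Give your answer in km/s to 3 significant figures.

Stage wet mass = m₀ − payload = 196,000 − 3,780 = 192,220 kg.
Stage dry mass = ε × stage wet mass = 0.097 × 192,220 = 18,645.3 kg.
Burnout mass m_f = stage dry + payload = 18,645.3 + 3,780 = 22,425.3 kg.
Δv = v_e · ln(196,000/22,425.3) = 2520.0 × ln(8.74) = 2520.0 × 2.1679 ≈ 5463 m/s.

Δv ≈ 5.46 km/s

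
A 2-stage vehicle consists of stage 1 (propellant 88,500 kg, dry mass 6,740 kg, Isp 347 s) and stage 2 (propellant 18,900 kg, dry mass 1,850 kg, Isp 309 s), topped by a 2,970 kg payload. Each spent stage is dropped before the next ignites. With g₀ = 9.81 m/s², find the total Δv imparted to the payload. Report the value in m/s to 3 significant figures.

Δv ≈ 9470 m/s

Ignition mass of stage 1 = 88,500+6,740 + 18,900+1,850 + 2,970 = 118,960 kg.
Stage 1: m₀ = 118,960 kg, m_f = 118,960 − 88,500 = 30,460 kg; Δv = 347×9.81×ln(3.905) = 3404.1×1.3624 ≈ 4638 m/s.
Stage 2: m₀ = 23,720 kg, m_f = 23,720 − 18,900 = 4,820 kg; Δv = 309×9.81×ln(4.921) = 3031.3×1.5935 ≈ 4830 m/s.
Total Δv = 4638 + 4830 = 9468 m/s.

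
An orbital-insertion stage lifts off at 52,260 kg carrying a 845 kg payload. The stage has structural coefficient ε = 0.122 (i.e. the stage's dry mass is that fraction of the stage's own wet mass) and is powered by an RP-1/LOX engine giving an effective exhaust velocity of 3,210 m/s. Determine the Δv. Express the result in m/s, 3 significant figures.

Stage wet mass = m₀ − payload = 52,260 − 845 = 51,415 kg.
Stage dry mass = ε × stage wet mass = 0.122 × 51,415 = 6,272.63 kg.
Burnout mass m_f = stage dry + payload = 6,272.63 + 845 = 7,117.63 kg.
Rocket equation: Δv = v_e · ln(52,260/7,117.63) = 3210.0 × ln(7.342) = 3210.0 × 1.9937 ≈ 6400 m/s.

Δv ≈ 6400 m/s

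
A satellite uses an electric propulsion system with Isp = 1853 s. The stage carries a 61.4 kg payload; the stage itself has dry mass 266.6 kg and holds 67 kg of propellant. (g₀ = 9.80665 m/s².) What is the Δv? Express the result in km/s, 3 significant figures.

Δv ≈ 3.38 km/s

v_e = Isp · g₀ = 1853 × 9.80665 = 18171.7 m/s.
m₀ = payload + dry + propellant = 61.4 + 266.6 + 67 = 395 kg.
m_f = payload + dry = 61.4 + 266.6 = 328 kg.
From the ideal rocket equation, Δv = v_e · ln(m₀/m_f) = 18171.7 × ln(1.204) = 18171.7 × 0.1859 ≈ 3377.6 m/s.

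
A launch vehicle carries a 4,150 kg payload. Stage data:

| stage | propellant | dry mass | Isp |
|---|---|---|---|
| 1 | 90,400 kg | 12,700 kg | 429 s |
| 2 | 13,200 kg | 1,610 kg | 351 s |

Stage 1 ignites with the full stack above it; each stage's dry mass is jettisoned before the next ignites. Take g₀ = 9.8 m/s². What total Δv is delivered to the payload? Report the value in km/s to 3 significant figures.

Ignition mass of stage 1 = 90,400+12,700 + 13,200+1,610 + 4,150 = 122,060 kg.
Stage 1: m₀ = 122,060 kg, m_f = 122,060 − 90,400 = 31,660 kg; Δv = 429×9.8×ln(3.855) = 4204.2×1.3495 ≈ 5673 m/s.
Stage 2: m₀ = 18,960 kg, m_f = 18,960 − 13,200 = 5,760 kg; Δv = 351×9.8×ln(3.292) = 3439.8×1.1914 ≈ 4098 m/s.
Total Δv = 5673 + 4098 = 9771 m/s.

Δv ≈ 9.77 km/s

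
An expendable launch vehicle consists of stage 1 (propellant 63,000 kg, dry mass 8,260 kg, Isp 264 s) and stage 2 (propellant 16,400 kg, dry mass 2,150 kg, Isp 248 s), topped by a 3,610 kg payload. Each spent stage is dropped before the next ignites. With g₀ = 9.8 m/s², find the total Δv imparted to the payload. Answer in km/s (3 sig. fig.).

Δv ≈ 6.18 km/s

Ignition mass of stage 1 = 63,000+8,260 + 16,400+2,150 + 3,610 = 93,420 kg.
Stage 1: m₀ = 93,420 kg, m_f = 93,420 − 63,000 = 30,420 kg; Δv = 264×9.8×ln(3.071) = 2587.2×1.1220 ≈ 2903 m/s.
Stage 2: m₀ = 22,160 kg, m_f = 22,160 − 16,400 = 5,760 kg; Δv = 248×9.8×ln(3.847) = 2430.4×1.3474 ≈ 3275 m/s.
Total Δv = 2903 + 3275 = 6178 m/s.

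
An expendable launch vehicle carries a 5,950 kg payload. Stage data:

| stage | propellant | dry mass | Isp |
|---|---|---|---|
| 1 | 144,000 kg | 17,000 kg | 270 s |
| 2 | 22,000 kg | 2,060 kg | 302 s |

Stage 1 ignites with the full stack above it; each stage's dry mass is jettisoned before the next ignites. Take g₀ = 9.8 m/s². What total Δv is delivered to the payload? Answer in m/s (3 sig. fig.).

Δv ≈ 7620 m/s

Ignition mass of stage 1 = 144,000+17,000 + 22,000+2,060 + 5,950 = 191,010 kg.
Stage 1: m₀ = 191,010 kg, m_f = 191,010 − 144,000 = 47,010 kg; Δv = 270×9.8×ln(4.063) = 2646.0×1.4020 ≈ 3710 m/s.
Stage 2: m₀ = 30,010 kg, m_f = 30,010 − 22,000 = 8,010 kg; Δv = 302×9.8×ln(3.747) = 2959.6×1.3208 ≈ 3909 m/s.
Total Δv = 3710 + 3909 = 7619 m/s.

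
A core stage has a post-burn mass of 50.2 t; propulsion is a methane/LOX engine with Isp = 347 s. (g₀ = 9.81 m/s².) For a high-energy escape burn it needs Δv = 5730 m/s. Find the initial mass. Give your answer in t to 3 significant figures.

v_e = Isp · g₀ = 347 × 9.81 = 3404.1 m/s.
m₀/m_f = exp(Δv / v_e) = exp(5730 / 3404.1) = exp(1.6833) = 5.3832.
m₀ = m_f × 5.3832 = 50.2 × 5.3832 = 270.237 t.

initial mass ≈ 270 t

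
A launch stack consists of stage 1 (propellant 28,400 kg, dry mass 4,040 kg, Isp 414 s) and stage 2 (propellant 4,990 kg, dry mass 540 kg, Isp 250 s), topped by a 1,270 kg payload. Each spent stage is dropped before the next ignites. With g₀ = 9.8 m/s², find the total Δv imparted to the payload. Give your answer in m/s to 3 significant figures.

Ignition mass of stage 1 = 28,400+4,040 + 4,990+540 + 1,270 = 39,240 kg.
Stage 1: m₀ = 39,240 kg, m_f = 39,240 − 28,400 = 10,840 kg; Δv = 414×9.8×ln(3.62) = 4057.2×1.2865 ≈ 5219 m/s.
Stage 2: m₀ = 6,800 kg, m_f = 6,800 − 4,990 = 1,810 kg; Δv = 250×9.8×ln(3.757) = 2450.0×1.3236 ≈ 3243 m/s.
Total Δv = 5219 + 3243 = 8462 m/s.

Δv ≈ 8460 m/s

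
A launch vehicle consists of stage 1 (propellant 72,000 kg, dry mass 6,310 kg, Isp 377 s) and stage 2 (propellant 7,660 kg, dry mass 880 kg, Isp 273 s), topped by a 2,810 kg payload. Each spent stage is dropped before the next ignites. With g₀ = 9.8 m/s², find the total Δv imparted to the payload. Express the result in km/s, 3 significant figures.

Δv ≈ 9.01 km/s

Ignition mass of stage 1 = 72,000+6,310 + 7,660+880 + 2,810 = 89,660 kg.
Stage 1: m₀ = 89,660 kg, m_f = 89,660 − 72,000 = 17,660 kg; Δv = 377×9.8×ln(5.077) = 3694.6×1.6247 ≈ 6003 m/s.
Stage 2: m₀ = 11,350 kg, m_f = 11,350 − 7,660 = 3,690 kg; Δv = 273×9.8×ln(3.076) = 2675.4×1.1236 ≈ 3006 m/s.
Total Δv = 6003 + 3006 = 9009 m/s.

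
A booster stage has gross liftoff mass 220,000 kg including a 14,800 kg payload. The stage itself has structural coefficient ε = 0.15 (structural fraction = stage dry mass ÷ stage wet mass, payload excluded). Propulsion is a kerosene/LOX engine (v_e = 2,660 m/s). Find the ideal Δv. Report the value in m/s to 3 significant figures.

Δv ≈ 4190 m/s

Stage wet mass = m₀ − payload = 220,000 − 14,800 = 205,200 kg.
Stage dry mass = ε × stage wet mass = 0.15 × 205,200 = 30,780 kg.
Burnout mass m_f = stage dry + payload = 30,780 + 14,800 = 45,580 kg.
Rocket equation: Δv = v_e · ln(220,000/45,580) = 2660.0 × ln(4.827) = 2660.0 × 1.5742 ≈ 4187 m/s.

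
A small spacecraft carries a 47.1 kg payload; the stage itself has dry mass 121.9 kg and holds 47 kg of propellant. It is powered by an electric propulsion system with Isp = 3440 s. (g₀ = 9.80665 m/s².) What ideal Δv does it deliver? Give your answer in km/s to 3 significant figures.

v_e = Isp · g₀ = 3440 × 9.80665 = 33734.9 m/s.
m₀ = payload + dry + propellant = 47.1 + 121.9 + 47 = 216 kg.
m_f = payload + dry = 47.1 + 121.9 = 169 kg.
Using Δv = v_e ln(m₀/m_f): Δv = v_e · ln(m₀/m_f) = 33734.9 × ln(1.278) = 33734.9 × 0.2454 ≈ 8277.9 m/s.

Δv ≈ 8.28 km/s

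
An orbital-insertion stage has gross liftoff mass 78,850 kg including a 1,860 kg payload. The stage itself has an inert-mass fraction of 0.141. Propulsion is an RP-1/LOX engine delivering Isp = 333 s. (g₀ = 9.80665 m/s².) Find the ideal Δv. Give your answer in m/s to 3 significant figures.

Stage wet mass = m₀ − payload = 78,850 − 1,860 = 76,990 kg.
Stage dry mass = ε × stage wet mass = 0.141 × 76,990 = 10,855.6 kg.
Burnout mass m_f = stage dry + payload = 10,855.6 + 1,860 = 12,715.6 kg.
v_e = Isp · g₀ = 333 × 9.80665 = 3265.6 m/s.
Using Δv = v_e ln(m₀/m_f): Δv = v_e · ln(78,850/12,715.6) = 3265.6 × ln(6.201) = 3265.6 × 1.8247 ≈ 5959 m/s.

Δv ≈ 5960 m/s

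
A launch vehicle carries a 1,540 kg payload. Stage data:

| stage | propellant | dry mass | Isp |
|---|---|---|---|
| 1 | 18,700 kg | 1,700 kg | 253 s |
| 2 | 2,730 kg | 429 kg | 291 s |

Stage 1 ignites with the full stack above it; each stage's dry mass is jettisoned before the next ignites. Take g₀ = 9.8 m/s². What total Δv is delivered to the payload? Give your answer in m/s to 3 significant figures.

Δv ≈ 5870 m/s

Ignition mass of stage 1 = 18,700+1,700 + 2,730+429 + 1,540 = 25,099 kg.
Stage 1: m₀ = 25,099 kg, m_f = 25,099 − 18,700 = 6,399 kg; Δv = 253×9.8×ln(3.922) = 2479.4×1.3667 ≈ 3389 m/s.
Stage 2: m₀ = 4,699 kg, m_f = 4,699 − 2,730 = 1,969 kg; Δv = 291×9.8×ln(2.386) = 2851.8×0.8698 ≈ 2481 m/s.
Total Δv = 3389 + 2481 = 5870 m/s.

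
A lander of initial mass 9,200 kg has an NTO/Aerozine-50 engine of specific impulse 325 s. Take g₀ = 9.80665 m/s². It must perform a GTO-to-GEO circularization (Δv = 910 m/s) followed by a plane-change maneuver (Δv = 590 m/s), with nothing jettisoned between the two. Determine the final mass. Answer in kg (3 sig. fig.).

final mass ≈ 5750 kg

v_e = Isp · g₀ = 325 × 9.80665 = 3187.2 m/s.
After the first burn: m = 9200 × exp(−910/3187.2) = 9200 × 0.75162 = 6,914.9 kg.
After the second burn: m = 6,914.9 × exp(−590/3187.2) = 6,914.9 × 0.83101 = 5,746.35 kg.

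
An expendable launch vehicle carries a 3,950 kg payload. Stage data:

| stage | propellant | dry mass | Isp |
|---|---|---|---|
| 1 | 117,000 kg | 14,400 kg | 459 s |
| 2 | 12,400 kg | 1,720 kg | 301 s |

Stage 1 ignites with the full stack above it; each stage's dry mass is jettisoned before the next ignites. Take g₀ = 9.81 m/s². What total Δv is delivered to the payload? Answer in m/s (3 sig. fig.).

Ignition mass of stage 1 = 117,000+14,400 + 12,400+1,720 + 3,950 = 149,470 kg.
Stage 1: m₀ = 149,470 kg, m_f = 149,470 − 117,000 = 32,470 kg; Δv = 459×9.81×ln(4.603) = 4502.8×1.5268 ≈ 6875 m/s.
Stage 2: m₀ = 18,070 kg, m_f = 18,070 − 12,400 = 5,670 kg; Δv = 301×9.81×ln(3.187) = 2952.8×1.1591 ≈ 3422 m/s.
Total Δv = 6875 + 3422 = 10297 m/s.

Δv ≈ 10300 m/s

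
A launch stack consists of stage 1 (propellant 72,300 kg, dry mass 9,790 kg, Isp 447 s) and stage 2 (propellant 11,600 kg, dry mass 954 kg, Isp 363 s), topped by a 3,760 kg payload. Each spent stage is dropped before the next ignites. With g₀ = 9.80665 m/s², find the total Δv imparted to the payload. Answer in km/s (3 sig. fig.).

Δv ≈ 10.2 km/s

Ignition mass of stage 1 = 72,300+9,790 + 11,600+954 + 3,760 = 98,404 kg.
Stage 1: m₀ = 98,404 kg, m_f = 98,404 − 72,300 = 26,104 kg; Δv = 447×9.80665×ln(3.77) = 4383.6×1.3270 ≈ 5817 m/s.
Stage 2: m₀ = 16,314 kg, m_f = 16,314 − 11,600 = 4,714 kg; Δv = 363×9.80665×ln(3.461) = 3559.8×1.2415 ≈ 4419 m/s.
Total Δv = 5817 + 4419 = 10236 m/s.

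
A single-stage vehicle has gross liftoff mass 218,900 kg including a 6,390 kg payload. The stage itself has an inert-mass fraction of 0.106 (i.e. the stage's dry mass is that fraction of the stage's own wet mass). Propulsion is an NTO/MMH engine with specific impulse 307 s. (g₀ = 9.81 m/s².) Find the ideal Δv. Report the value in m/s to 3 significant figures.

Δv ≈ 6100 m/s

Stage wet mass = m₀ − payload = 218,900 − 6,390 = 212,510 kg.
Stage dry mass = ε × stage wet mass = 0.106 × 212,510 = 22,526.1 kg.
Burnout mass m_f = stage dry + payload = 22,526.1 + 6,390 = 28,916.1 kg.
v_e = Isp · g₀ = 307 × 9.81 = 3011.7 m/s.
Rocket equation: Δv = v_e · ln(218,900/28,916.1) = 3011.7 × ln(7.57) = 3011.7 × 2.0242 ≈ 6096 m/s.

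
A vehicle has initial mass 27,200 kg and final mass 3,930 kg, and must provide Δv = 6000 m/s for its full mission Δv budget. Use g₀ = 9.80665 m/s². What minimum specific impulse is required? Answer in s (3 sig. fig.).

ln(m₀/m_f) = ln(27200/3930) = ln(6.921) = 1.9346.
v_e = Δv / ln(m₀/m_f) = 6000 / 1.9346 = 3101.5 m/s.
Isp = v_e / g₀ = 3101.5 / 9.80665 = 316.3 s.

Isp ≈ 316 s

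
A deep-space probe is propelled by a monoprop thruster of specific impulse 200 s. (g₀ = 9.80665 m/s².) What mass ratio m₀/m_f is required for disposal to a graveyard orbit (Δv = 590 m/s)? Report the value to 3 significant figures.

v_e = Isp · g₀ = 200 × 9.80665 = 1961.3 m/s.
By the Tsiolkovsky rocket equation, m₀/m_f = exp(Δv / v_e) = exp(590 / 1961.3) = exp(0.3008) = 1.3510.

mass ratio ≈ 1.35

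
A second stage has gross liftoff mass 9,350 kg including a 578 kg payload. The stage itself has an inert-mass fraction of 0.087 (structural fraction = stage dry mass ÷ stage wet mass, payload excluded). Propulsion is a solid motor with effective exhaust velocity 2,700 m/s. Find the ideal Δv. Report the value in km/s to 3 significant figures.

Δv ≈ 5.24 km/s

Stage wet mass = m₀ − payload = 9,350 − 578 = 8,772 kg.
Stage dry mass = ε × stage wet mass = 0.087 × 8,772 = 763.164 kg.
Burnout mass m_f = stage dry + payload = 763.164 + 578 = 1,341.164 kg.
Using Δv = v_e ln(m₀/m_f): Δv = v_e · ln(9,350/1,341.164) = 2700.0 × ln(6.972) = 2700.0 × 1.9418 ≈ 5243 m/s.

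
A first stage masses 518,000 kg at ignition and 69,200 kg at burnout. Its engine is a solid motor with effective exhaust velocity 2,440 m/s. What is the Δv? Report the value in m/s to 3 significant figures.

Δv = v_e · ln(m₀/m_f) = 2440.0 × ln(7.486) = 2440.0 × 2.0130 ≈ 4911.7 m/s.

Δv ≈ 4910 m/s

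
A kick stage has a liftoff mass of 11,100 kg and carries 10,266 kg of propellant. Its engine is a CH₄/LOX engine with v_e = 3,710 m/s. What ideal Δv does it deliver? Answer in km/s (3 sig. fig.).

m_f = m₀ − m_prop = 11,100 − 10,266 = 834 kg.
Rocket equation: Δv = v_e · ln(m₀/m_f) = 3710.0 × ln(13.31) = 3710.0 × 2.5885 ≈ 9603.2 m/s.

Δv ≈ 9.60 km/s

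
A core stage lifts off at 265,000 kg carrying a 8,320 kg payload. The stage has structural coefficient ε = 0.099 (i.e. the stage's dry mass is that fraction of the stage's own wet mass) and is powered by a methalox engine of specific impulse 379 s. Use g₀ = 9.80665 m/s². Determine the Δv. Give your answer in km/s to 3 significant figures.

Δv ≈ 7.66 km/s

Stage wet mass = m₀ − payload = 265,000 − 8,320 = 256,680 kg.
Stage dry mass = ε × stage wet mass = 0.099 × 256,680 = 25,411.3 kg.
Burnout mass m_f = stage dry + payload = 25,411.3 + 8,320 = 33,731.3 kg.
v_e = Isp · g₀ = 379 × 9.80665 = 3716.7 m/s.
Δv = v_e · ln(265,000/33,731.3) = 3716.7 × ln(7.856) = 3716.7 × 2.0613 ≈ 7661 m/s.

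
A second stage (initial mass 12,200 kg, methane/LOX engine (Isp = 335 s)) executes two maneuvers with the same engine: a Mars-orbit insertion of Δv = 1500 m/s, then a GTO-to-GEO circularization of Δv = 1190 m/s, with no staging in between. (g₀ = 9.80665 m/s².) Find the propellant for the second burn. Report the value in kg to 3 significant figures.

propellant for the second burn ≈ 2350 kg

v_e = Isp · g₀ = 335 × 9.80665 = 3285.2 m/s.
After the first burn: m = 12200 × exp(−1500/3285.2) = 12200 × 0.63344 = 7,727.97 kg.
After the second burn: m = 7,727.97 × exp(−1190/3285.2) = 7,727.97 × 0.69612 = 5,379.59 kg.
Second-burn propellant = 7,727.97 − 5,379.59 = 2,348.38 kg.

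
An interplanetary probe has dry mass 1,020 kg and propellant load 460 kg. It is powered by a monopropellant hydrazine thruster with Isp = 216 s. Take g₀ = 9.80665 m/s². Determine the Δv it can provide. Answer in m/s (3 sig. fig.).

v_e = Isp · g₀ = 216 × 9.80665 = 2118.2 m/s.
m₀ = m_dry + m_prop = 1,020 + 460 = 1,480 kg.
Δv = v_e · ln(m₀/m_f) = 2118.2 × ln(1.451) = 2118.2 × 0.3722 ≈ 788.5 m/s.

Δv ≈ 788 m/s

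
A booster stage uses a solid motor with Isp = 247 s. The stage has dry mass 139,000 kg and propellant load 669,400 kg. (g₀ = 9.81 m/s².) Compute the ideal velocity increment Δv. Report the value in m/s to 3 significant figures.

v_e = Isp · g₀ = 247 × 9.81 = 2423.1 m/s.
m₀ = m_dry + m_prop = 139,000 + 669,400 = 808,400 kg.
Δv = v_e · ln(m₀/m_f) = 2423.1 × ln(5.816) = 2423.1 × 1.7606 ≈ 4266.0 m/s.

Δv ≈ 4270 m/s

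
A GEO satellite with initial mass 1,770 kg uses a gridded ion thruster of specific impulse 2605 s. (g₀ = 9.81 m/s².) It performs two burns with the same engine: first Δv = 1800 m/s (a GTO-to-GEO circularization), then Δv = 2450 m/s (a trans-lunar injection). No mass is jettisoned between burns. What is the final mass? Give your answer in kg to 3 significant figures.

v_e = Isp · g₀ = 2605 × 9.81 = 25555.1 m/s.
After the first burn: m = 1770 × exp(−1800/25555.1) = 1770 × 0.93199 = 1,649.62 kg.
After the second burn: m = 1,649.62 × exp(−2450/25555.1) = 1,649.62 × 0.90858 = 1,498.81 kg.

final mass ≈ 1500 kg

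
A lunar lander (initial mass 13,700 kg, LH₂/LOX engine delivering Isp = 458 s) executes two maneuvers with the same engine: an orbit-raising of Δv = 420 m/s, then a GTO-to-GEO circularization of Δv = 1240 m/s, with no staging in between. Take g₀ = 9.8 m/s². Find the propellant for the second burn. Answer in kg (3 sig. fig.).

v_e = Isp · g₀ = 458 × 9.8 = 4488.4 m/s.
After the first burn: m = 13700 × exp(−420/4488.4) = 13700 × 0.91067 = 12,476.2 kg.
After the second burn: m = 12,476.2 × exp(−1240/4488.4) = 12,476.2 × 0.75861 = 9,464.57 kg.
Second-burn propellant = 12,476.2 − 9,464.57 = 3,011.63 kg.

propellant for the second burn ≈ 3010 kg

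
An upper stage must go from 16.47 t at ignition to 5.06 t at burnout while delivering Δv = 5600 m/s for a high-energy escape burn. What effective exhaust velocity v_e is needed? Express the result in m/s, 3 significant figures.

v_e ≈ 4750 m/s

ln(m₀/m_f) = ln(16470/5060) = ln(3.255) = 1.1802.
Rocket equation: v_e = Δv / ln(m₀/m_f) = 5600 / 1.1802 = 4745.1 m/s.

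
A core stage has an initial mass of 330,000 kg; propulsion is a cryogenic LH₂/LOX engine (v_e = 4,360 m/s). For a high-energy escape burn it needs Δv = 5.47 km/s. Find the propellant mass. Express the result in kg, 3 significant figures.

Rocket equation: m₀/m_f = exp(Δv / v_e) = exp(5470 / 4360.0) = exp(1.2546) = 3.5064.
m_f = 330,000 / 3.5064 = 94,113.6 kg, so propellant = m₀ − m_f = 330,000 − 94,113.6 = 235,886.4 kg.

propellant mass ≈ 236000 kg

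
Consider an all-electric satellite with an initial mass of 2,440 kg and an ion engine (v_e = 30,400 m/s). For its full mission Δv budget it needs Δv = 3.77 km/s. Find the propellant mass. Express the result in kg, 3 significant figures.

m₀/m_f = exp(Δv / v_e) = exp(3770 / 30400.0) = exp(0.1240) = 1.1320.
m_f = 2,440 / 1.1320 = 2,155.48 kg, so propellant = m₀ − m_f = 2,440 − 2,155.48 = 284.52 kg.

propellant mass ≈ 285 kg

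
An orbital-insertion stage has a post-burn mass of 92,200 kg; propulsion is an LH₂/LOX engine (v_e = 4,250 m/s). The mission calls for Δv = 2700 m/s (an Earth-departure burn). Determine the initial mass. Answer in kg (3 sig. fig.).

m₀/m_f = exp(Δv / v_e) = exp(2700 / 4250.0) = exp(0.6353) = 1.8876.
m₀ = m_f × 1.8876 = 92,200 × 1.8876 = 174,037 kg.

initial mass ≈ 174000 kg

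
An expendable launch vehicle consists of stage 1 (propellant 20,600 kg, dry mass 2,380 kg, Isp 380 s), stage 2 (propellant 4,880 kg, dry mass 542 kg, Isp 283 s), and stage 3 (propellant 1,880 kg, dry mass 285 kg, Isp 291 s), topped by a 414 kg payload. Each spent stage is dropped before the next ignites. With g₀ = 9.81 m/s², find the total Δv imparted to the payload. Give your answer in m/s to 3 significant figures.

Δv ≈ 10400 m/s

Ignition mass of stage 1 = 20,600+2,380 + 4,880+542 + 1,880+285 + 414 = 30,981 kg.
Stage 1: m₀ = 30,981 kg, m_f = 30,981 − 20,600 = 10,381 kg; Δv = 380×9.81×ln(2.984) = 3727.8×1.0934 ≈ 4076 m/s.
Stage 2: m₀ = 8,001 kg, m_f = 8,001 − 4,880 = 3,121 kg; Δv = 283×9.81×ln(2.564) = 2776.2×0.9414 ≈ 2614 m/s.
Stage 3: m₀ = 2,579 kg, m_f = 2,579 − 1,880 = 699 kg; Δv = 291×9.81×ln(3.69) = 2854.7×1.3055 ≈ 3727 m/s.
Total Δv = 4076 + 2614 + 3727 = 10417 m/s.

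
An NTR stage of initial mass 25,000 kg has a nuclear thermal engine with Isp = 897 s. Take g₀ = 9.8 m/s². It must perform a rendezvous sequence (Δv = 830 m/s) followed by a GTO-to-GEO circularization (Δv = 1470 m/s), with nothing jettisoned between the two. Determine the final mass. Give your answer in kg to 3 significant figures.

v_e = Isp · g₀ = 897 × 9.8 = 8790.6 m/s.
After the first burn: m = 25000 × exp(−830/8790.6) = 25000 × 0.90990 = 22,747.5 kg.
After the second burn: m = 22,747.5 × exp(−1470/8790.6) = 22,747.5 × 0.84601 = 19,244.6 kg.

final mass ≈ 19200 kg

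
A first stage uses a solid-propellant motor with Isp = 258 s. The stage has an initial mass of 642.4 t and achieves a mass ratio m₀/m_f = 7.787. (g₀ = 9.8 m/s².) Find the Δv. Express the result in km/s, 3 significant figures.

v_e = Isp · g₀ = 258 × 9.8 = 2528.4 m/s.
Δv = v_e · ln(7.787) = 2528.4 × 2.0525 ≈ 5189.4 m/s.

Δv ≈ 5.19 km/s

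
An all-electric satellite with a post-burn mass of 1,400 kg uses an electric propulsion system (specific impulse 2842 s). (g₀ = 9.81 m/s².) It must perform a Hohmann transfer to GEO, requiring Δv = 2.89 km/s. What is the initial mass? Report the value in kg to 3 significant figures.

v_e = Isp · g₀ = 2842 × 9.81 = 27880.0 m/s.
m₀/m_f = exp(Δv / v_e) = exp(2890 / 27880.0) = exp(0.1037) = 1.1092.
m₀ = m_f × 1.1092 = 1,400 × 1.1092 = 1,552.88 kg.

initial mass ≈ 1550 kg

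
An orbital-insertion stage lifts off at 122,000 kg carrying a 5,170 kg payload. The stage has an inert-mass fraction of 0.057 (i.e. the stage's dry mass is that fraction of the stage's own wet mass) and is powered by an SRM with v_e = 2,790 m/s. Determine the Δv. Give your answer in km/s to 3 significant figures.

Stage wet mass = m₀ − payload = 122,000 − 5,170 = 116,830 kg.
Stage dry mass = ε × stage wet mass = 0.057 × 116,830 = 6,659.31 kg.
Burnout mass m_f = stage dry + payload = 6,659.31 + 5,170 = 11,829.31 kg.
Δv = v_e · ln(122,000/11,829.31) = 2790.0 × ln(10.31) = 2790.0 × 2.3334 ≈ 6510 m/s.

Δv ≈ 6.51 km/s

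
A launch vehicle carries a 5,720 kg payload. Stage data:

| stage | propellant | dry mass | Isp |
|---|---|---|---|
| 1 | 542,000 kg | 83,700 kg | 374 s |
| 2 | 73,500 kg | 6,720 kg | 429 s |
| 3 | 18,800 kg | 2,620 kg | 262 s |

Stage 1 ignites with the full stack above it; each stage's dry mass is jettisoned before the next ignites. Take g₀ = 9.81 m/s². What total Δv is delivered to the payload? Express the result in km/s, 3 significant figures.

Ignition mass of stage 1 = 542,000+83,700 + 73,500+6,720 + 18,800+2,620 + 5,720 = 733,060 kg.
Stage 1: m₀ = 733,060 kg, m_f = 733,060 − 542,000 = 191,060 kg; Δv = 374×9.81×ln(3.837) = 3668.9×1.3446 ≈ 4933 m/s.
Stage 2: m₀ = 107,360 kg, m_f = 107,360 − 73,500 = 33,860 kg; Δv = 429×9.81×ln(3.171) = 4208.5×1.1540 ≈ 4856 m/s.
Stage 3: m₀ = 27,140 kg, m_f = 27,140 − 18,800 = 8,340 kg; Δv = 262×9.81×ln(3.254) = 2570.2×1.1799 ≈ 3033 m/s.
Total Δv = 4933 + 4856 + 3033 = 12822 m/s.

Δv ≈ 12.8 km/s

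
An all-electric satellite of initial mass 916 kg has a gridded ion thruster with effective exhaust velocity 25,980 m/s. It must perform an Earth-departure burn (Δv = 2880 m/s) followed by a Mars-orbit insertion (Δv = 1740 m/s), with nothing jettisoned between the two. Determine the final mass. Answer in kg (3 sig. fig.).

After the first burn: m = 916 × exp(−2880/25980.0) = 916 × 0.89507 = 819.884 kg.
After the second burn: m = 819.884 × exp(−1740/25980.0) = 819.884 × 0.93522 = 766.772 kg.

final mass ≈ 767 kg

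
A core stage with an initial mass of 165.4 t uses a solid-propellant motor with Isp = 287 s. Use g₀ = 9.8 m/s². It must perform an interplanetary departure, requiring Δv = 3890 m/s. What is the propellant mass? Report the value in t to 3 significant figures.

v_e = Isp · g₀ = 287 × 9.8 = 2812.6 m/s.
m₀/m_f = exp(Δv / v_e) = exp(3890 / 2812.6) = exp(1.3831) = 3.9871.
m_f = 165.4 / 3.9871 = 41.4838 t, so propellant = m₀ − m_f = 165.4 − 41.4838 = 123.9162 t.

propellant mass ≈ 124 t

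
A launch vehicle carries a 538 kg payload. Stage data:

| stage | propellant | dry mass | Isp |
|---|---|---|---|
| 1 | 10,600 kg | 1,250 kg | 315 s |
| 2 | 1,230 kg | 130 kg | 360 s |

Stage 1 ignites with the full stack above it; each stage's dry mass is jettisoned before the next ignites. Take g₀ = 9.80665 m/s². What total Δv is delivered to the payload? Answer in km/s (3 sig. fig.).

Δv ≈ 8.24 km/s

Ignition mass of stage 1 = 10,600+1,250 + 1,230+130 + 538 = 13,748 kg.
Stage 1: m₀ = 13,748 kg, m_f = 13,748 − 10,600 = 3,148 kg; Δv = 315×9.80665×ln(4.367) = 3089.1×1.4741 ≈ 4554 m/s.
Stage 2: m₀ = 1,898 kg, m_f = 1,898 − 1,230 = 668 kg; Δv = 360×9.80665×ln(2.841) = 3530.4×1.0443 ≈ 3687 m/s.
Total Δv = 4554 + 3687 = 8241 m/s.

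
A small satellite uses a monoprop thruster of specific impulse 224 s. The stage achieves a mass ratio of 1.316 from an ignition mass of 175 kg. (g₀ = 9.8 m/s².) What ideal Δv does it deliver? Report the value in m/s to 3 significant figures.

Δv ≈ 603 m/s

v_e = Isp · g₀ = 224 × 9.8 = 2195.2 m/s.
Δv = v_e · ln(1.316) = 2195.2 × 0.2746 ≈ 602.8 m/s.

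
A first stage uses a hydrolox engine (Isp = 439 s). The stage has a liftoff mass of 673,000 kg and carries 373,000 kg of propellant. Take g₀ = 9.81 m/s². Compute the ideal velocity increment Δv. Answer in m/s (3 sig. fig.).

v_e = Isp · g₀ = 439 × 9.81 = 4306.6 m/s.
m_f = m₀ − m_prop = 673,000 − 373,000 = 300,000 kg.
Δv = v_e · ln(m₀/m_f) = 4306.6 × ln(2.243) = 4306.6 × 0.8080 ≈ 3479.6 m/s.

Δv ≈ 3480 m/s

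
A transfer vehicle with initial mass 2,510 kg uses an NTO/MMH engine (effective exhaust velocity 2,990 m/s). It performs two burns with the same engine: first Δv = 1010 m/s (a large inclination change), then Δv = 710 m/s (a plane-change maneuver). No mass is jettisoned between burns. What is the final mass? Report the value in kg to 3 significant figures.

final mass ≈ 1410 kg

After the first burn: m = 2510 × exp(−1010/2990.0) = 2510 × 0.71334 = 1,790.48 kg.
After the second burn: m = 1,790.48 × exp(−710/2990.0) = 1,790.48 × 0.78863 = 1,412.03 kg.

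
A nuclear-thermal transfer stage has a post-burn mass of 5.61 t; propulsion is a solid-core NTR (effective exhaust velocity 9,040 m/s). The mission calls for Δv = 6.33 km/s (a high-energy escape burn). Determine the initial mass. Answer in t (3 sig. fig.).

m₀/m_f = exp(Δv / v_e) = exp(6330 / 9040.0) = exp(0.7002) = 2.0142.
m₀ = m_f × 2.0142 = 5.61 × 2.0142 = 11.2997 t.

initial mass ≈ 11.3 t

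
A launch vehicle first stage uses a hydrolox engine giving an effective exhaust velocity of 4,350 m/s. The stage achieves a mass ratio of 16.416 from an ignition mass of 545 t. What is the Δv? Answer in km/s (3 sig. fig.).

Δv = v_e · ln(16.416) = 4350.0 × 2.7983 ≈ 12172.4 m/s.

Δv ≈ 12.2 km/s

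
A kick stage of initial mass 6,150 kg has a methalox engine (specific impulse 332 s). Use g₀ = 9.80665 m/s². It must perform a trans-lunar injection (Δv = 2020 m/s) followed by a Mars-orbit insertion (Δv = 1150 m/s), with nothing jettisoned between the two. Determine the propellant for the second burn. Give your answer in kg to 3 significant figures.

propellant for the second burn ≈ 984 kg

v_e = Isp · g₀ = 332 × 9.80665 = 3255.8 m/s.
After the first burn: m = 6150 × exp(−2020/3255.8) = 6150 × 0.53771 = 3,306.92 kg.
After the second burn: m = 3,306.92 × exp(−1150/3255.8) = 3,306.92 × 0.70243 = 2,322.88 kg.
Second-burn propellant = 3,306.92 − 2,322.88 = 984.04 kg.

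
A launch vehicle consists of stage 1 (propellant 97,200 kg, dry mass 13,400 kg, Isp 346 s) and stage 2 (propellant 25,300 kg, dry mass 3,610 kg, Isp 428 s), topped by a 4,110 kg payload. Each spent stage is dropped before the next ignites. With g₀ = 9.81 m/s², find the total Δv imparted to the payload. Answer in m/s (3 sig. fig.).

Δv ≈ 9940 m/s

Ignition mass of stage 1 = 97,200+13,400 + 25,300+3,610 + 4,110 = 143,620 kg.
Stage 1: m₀ = 143,620 kg, m_f = 143,620 − 97,200 = 46,420 kg; Δv = 346×9.81×ln(3.094) = 3394.3×1.1294 ≈ 3834 m/s.
Stage 2: m₀ = 33,020 kg, m_f = 33,020 − 25,300 = 7,720 kg; Δv = 428×9.81×ln(4.277) = 4198.7×1.4533 ≈ 6102 m/s.
Total Δv = 3834 + 6102 = 9936 m/s.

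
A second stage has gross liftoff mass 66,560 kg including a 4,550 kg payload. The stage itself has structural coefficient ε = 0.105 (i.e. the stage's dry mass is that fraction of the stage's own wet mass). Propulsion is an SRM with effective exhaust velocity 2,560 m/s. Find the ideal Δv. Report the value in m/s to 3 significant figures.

Stage wet mass = m₀ − payload = 66,560 − 4,550 = 62,010 kg.
Stage dry mass = ε × stage wet mass = 0.105 × 62,010 = 6,511.05 kg.
Burnout mass m_f = stage dry + payload = 6,511.05 + 4,550 = 11,061.05 kg.
By the Tsiolkovsky rocket equation, Δv = v_e · ln(66,560/11,061.05) = 2560.0 × ln(6.018) = 2560.0 × 1.7947 ≈ 4594 m/s.

Δv ≈ 4590 m/s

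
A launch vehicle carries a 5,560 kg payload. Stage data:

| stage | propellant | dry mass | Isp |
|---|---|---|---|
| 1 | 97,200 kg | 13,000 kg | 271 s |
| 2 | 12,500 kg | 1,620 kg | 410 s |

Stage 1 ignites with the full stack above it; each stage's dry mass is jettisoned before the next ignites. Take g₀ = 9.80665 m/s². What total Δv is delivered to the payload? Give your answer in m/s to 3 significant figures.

Ignition mass of stage 1 = 97,200+13,000 + 12,500+1,620 + 5,560 = 129,880 kg.
Stage 1: m₀ = 129,880 kg, m_f = 129,880 − 97,200 = 32,680 kg; Δv = 271×9.80665×ln(3.974) = 2657.6×1.3798 ≈ 3667 m/s.
Stage 2: m₀ = 19,680 kg, m_f = 19,680 − 12,500 = 7,180 kg; Δv = 410×9.80665×ln(2.741) = 4020.7×1.0083 ≈ 4054 m/s.
Total Δv = 3667 + 4054 = 7721 m/s.

Δv ≈ 7720 m/s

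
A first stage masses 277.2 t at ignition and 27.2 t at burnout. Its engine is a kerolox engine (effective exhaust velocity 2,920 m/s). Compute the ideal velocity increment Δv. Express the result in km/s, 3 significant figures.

Δv ≈ 6.78 km/s

Δv = v_e · ln(m₀/m_f) = 2920.0 × ln(10.19) = 2920.0 × 2.3215 ≈ 6778.8 m/s.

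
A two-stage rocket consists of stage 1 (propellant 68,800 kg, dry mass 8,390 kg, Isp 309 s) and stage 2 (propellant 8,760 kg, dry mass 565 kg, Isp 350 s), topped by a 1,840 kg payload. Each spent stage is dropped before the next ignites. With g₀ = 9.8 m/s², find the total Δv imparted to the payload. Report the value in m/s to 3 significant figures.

Δv ≈ 9830 m/s

Ignition mass of stage 1 = 68,800+8,390 + 8,760+565 + 1,840 = 88,355 kg.
Stage 1: m₀ = 88,355 kg, m_f = 88,355 − 68,800 = 19,555 kg; Δv = 309×9.8×ln(4.518) = 3028.2×1.5081 ≈ 4567 m/s.
Stage 2: m₀ = 11,165 kg, m_f = 11,165 − 8,760 = 2,405 kg; Δv = 350×9.8×ln(4.642) = 3430.0×1.5352 ≈ 5266 m/s.
Total Δv = 4567 + 5266 = 9833 m/s.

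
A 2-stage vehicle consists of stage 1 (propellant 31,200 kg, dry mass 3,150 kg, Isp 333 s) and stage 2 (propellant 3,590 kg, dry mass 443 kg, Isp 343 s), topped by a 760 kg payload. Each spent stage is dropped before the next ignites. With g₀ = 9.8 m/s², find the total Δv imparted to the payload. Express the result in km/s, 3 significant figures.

Ignition mass of stage 1 = 31,200+3,150 + 3,590+443 + 760 = 39,143 kg.
Stage 1: m₀ = 39,143 kg, m_f = 39,143 − 31,200 = 7,943 kg; Δv = 333×9.8×ln(4.928) = 3263.4×1.5949 ≈ 5205 m/s.
Stage 2: m₀ = 4,793 kg, m_f = 4,793 − 3,590 = 1,203 kg; Δv = 343×9.8×ln(3.984) = 3361.4×1.3823 ≈ 4647 m/s.
Total Δv = 5205 + 4647 = 9852 m/s.

Δv ≈ 9.85 km/s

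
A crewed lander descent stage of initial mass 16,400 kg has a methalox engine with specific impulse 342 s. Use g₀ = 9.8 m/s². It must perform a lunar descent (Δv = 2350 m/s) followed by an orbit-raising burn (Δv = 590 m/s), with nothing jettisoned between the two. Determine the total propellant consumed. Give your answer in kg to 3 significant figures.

total propellant consumed ≈ 9580 kg

v_e = Isp · g₀ = 342 × 9.8 = 3351.6 m/s.
After the first burn: m = 16400 × exp(−2350/3351.6) = 16400 × 0.49601 = 8,134.56 kg.
After the second burn: m = 8,134.56 × exp(−590/3351.6) = 8,134.56 × 0.83859 = 6,821.56 kg.
Total propellant = m₀ − m_final = 16400 − 6,821.56 = 9,578.44 kg.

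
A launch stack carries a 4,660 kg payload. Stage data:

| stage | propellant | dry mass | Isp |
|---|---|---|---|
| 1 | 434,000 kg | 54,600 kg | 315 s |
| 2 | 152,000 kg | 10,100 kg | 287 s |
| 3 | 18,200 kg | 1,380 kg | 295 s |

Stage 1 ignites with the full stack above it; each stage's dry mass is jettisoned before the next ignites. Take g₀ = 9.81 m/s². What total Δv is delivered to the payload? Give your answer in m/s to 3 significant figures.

Ignition mass of stage 1 = 434,000+54,600 + 152,000+10,100 + 18,200+1,380 + 4,660 = 674,940 kg.
Stage 1: m₀ = 674,940 kg, m_f = 674,940 − 434,000 = 240,940 kg; Δv = 315×9.81×ln(2.801) = 3090.2×1.0301 ≈ 3183 m/s.
Stage 2: m₀ = 186,340 kg, m_f = 186,340 − 152,000 = 34,340 kg; Δv = 287×9.81×ln(5.426) = 2815.5×1.6913 ≈ 4762 m/s.
Stage 3: m₀ = 24,240 kg, m_f = 24,240 − 18,200 = 6,040 kg; Δv = 295×9.81×ln(4.013) = 2894.0×1.3896 ≈ 4021 m/s.
Total Δv = 3183 + 4762 + 4021 = 11966 m/s.

Δv ≈ 12000 m/s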